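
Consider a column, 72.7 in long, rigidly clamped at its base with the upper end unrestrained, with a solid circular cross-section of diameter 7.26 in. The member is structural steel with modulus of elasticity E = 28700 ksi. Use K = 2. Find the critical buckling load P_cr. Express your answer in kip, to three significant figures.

P_cr ≈ 1830 kip

I = πd⁴/64 = π×7.26⁴/64 = 136.4 in⁴
Effective length L_e = K·L = 2 × 72.7 = 145.4 in
P_cr = π²EI / L_e² = π² × 28700×10³ × 136.4 / 145.4² = 1.827×10^6 lb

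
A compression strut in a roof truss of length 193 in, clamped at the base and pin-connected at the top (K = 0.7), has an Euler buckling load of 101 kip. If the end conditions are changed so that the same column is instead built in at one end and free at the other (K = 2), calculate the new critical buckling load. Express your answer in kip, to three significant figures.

P_cr ∝ 1/K², so P_cr,new = P_cr,old × (K_old/K_new)² = 101 × (0.7/2)²
= 101 × 0.1225 = 12.4 kip

P_cr ≈ 12.4 kip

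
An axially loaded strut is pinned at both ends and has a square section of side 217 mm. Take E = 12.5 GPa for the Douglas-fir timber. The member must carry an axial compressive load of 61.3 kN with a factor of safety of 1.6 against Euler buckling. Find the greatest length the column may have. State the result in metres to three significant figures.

L_max ≈ 15.2 m

I = a⁴/12 = 217⁴/12 = 1.848×10^8 mm⁴
I = 1.848×10^-4 m⁴
Required critical load P_cr = n·P = 1.6 × 61.3 = 98.08 kN = 9.808×10^4 N
From P_cr = π²EI/(K·L)²:  L = (1/K)·√(π²EI/P_cr) = (1/1)·√(π²×1.25×10^10×1.848×10^-4/9.808×10^4)
L = 15.2 m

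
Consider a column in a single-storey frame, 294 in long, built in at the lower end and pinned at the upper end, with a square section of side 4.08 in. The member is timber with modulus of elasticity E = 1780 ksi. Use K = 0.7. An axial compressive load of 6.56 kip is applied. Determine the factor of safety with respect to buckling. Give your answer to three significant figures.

I = a⁴/12 = 4.08⁴/12 = 23.09 in⁴
Effective length L_e = K·L = 0.7 × 294 = 205.8 in
P_cr = π²EI / L_e² = π² × 1780×10³ × 23.09 / 205.8² = 9.578×10^3 lb
Factor of safety n = P_cr / P = 9.5783 / 6.56 = 1.46

n ≈ 1.46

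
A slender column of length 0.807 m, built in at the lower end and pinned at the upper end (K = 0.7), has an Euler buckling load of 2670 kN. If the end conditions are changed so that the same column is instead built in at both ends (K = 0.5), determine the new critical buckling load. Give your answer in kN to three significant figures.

P_cr ∝ 1/K², so P_cr,new = P_cr,old × (K_old/K_new)² = 2670 × (0.7/0.5)²
= 2670 × 1.960 = 5230 kN

P_cr ≈ 5230 kN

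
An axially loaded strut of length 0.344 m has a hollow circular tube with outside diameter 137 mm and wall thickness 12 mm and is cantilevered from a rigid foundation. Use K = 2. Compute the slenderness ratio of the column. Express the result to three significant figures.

λ ≈ 15.5

Inner diameter d_i = 137 − 2×12 = 113.0 mm
I = π(d_o⁴ − d_i⁴)/64 = π(137⁴ − 113.0⁴)/64 = 9.289×10^6 mm⁴
A = 4.712×10^3 mm²;  r_min = √(I/A) = √(9.289×10^6/4.712×10^3) = 44.40 mm
L_e = K·L = 2 × 0.344 m = 0.6880 m = 688.00 mm
λ = L_e / r_min = 688.00 / 44.40 = 15.5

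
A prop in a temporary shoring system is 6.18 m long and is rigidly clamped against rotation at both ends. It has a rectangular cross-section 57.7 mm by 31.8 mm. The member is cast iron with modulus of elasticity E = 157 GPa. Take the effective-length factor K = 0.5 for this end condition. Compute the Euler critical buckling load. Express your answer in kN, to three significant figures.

Buckling occurs about the weak axis: I_min = h·b³/12 with b = 31.8 mm (the shorter side).
I_min = 57.7×31.8³/12 = 1.546×10^5 mm⁴
I = 1.546×10^5 mm⁴ = 1.546×10^-7 m⁴
Effective length L_e = K·L = 0.5 × 6.18 = 3.090 m
P_cr = π²EI / L_e² = π² × 157×10⁹ × 1.546×10^-7 / 3.090² = 2.509×10^4 N

P_cr ≈ 25.1 kN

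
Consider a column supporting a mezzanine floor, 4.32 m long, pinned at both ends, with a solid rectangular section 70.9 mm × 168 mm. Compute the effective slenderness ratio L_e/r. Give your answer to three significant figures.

λ ≈ 211

Buckling occurs about the weak axis: I_min = h·b³/12 with b = 70.9 mm (the shorter side).
I_min = 168×70.9³/12 = 4.990×10^6 mm⁴
A = 1.191×10^4 mm²;  r_min = √(I/A) = √(4.990×10^6/1.191×10^4) = 20.47 mm
L_e = K·L = 1 × 4.32 m = 4.320 m = 4320.0 mm
λ = L_e / r_min = 4320.0 / 20.47 = 211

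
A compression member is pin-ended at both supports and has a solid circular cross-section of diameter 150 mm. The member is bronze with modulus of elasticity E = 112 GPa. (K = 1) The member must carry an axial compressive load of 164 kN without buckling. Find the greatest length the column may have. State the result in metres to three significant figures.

L_max ≈ 12.9 m

I = πd⁴/64 = π×150⁴/64 = 2.485×10^7 mm⁴
I = 2.485×10^-5 m⁴
At the buckling limit P_cr = P = 1.640×10^5 N
From P_cr = π²EI/(K·L)²:  L = (1/K)·√(π²EI/P_cr) = (1/1)·√(π²×1.12×10^11×2.485×10^-5/1.640×10^5)
L = 12.9 m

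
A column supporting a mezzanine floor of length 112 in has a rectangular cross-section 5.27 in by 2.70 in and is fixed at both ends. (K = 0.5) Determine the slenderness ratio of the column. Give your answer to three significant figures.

Buckling occurs about the weak axis: I_min = h·b³/12 with b = 2.70 in (the shorter side).
I_min = 5.27×2.70³/12 = 8.644 in⁴
A = 14.23 in²;  r_min = √(I/A) = √(8.644/14.23) = 0.7794 in
L_e = K·L = 0.5 × 112 = 56.00 in
λ = L_e / r_min = 56.000 / 0.7794 = 71.8

λ ≈ 71.8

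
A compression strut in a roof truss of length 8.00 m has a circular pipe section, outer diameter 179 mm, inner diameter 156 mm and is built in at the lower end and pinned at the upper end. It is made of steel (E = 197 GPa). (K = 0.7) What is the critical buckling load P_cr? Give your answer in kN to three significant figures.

d_o = 179 mm, d_i = 156 mm
I = π(d_o⁴ − d_i⁴)/64 = π(179⁴ − 156.0⁴)/64 = 2.132×10^7 mm⁴
I = 2.132×10^7 mm⁴ = 2.132×10^-5 m⁴
Effective length L_e = K·L = 0.7 × 8.00 = 5.600 m
P_cr = π²EI / L_e² = π² × 197×10⁹ × 2.132×10^-5 / 5.600² = 1.322×10^6 N

P_cr ≈ 1320 kN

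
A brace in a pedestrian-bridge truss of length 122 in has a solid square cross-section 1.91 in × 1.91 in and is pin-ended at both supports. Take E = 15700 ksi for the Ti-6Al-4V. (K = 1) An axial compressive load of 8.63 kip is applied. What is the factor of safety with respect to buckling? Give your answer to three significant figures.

I = a⁴/12 = 1.91⁴/12 = 1.109 in⁴
Effective length L_e = K·L = 1 × 122 = 122.0 in
P_cr = π²EI / L_e² = π² × 15700×10³ × 1.109 / 122.0² = 1.155×10^4 lb
Factor of safety n = P_cr / P = 11.546 / 8.63 = 1.34

n ≈ 1.34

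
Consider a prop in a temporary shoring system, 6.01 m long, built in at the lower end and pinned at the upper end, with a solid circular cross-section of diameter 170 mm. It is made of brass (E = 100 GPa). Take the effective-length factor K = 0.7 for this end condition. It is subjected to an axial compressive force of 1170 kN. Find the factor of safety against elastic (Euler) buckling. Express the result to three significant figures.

I = πd⁴/64 = π×170⁴/64 = 4.100×10^7 mm⁴
I = 4.100×10^7 mm⁴ = 4.100×10^-5 m⁴
Effective length L_e = K·L = 0.7 × 6.01 = 4.207 m
P_cr = π²EI / L_e² = π² × 100×10⁹ × 4.100×10^-5 / 4.207² = 2.286×10^6 N
Factor of safety n = P_cr / P = 2286.2 / 1170 = 1.95

n ≈ 1.95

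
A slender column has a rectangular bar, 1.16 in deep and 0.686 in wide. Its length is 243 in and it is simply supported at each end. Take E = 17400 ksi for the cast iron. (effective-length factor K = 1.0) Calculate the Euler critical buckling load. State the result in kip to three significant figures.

P_cr ≈ 0.0908 kip

Buckling occurs about the weak axis: I_min = h·b³/12 with b = 0.686 in (the shorter side).
I_min = 1.16×0.686³/12 = 3.121×10^-2 in⁴
Effective length L_e = K·L = 1 × 243 = 243.0 in
P_cr = π²EI / L_e² = π² × 17400×10³ × 3.121×10^-2 / 243.0² = 90.76 lb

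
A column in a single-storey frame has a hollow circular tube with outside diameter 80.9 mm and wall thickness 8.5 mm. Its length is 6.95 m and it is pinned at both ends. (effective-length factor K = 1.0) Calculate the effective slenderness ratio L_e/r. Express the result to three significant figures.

Inner diameter d_i = 80.9 − 2×8.5 = 63.90 mm
I = π(d_o⁴ − d_i⁴)/64 = π(80.9⁴ − 63.90⁴)/64 = 1.284×10^6 mm⁴
A = 1.933×10^3 mm²;  r_min = √(I/A) = √(1.284×10^6/1.933×10^3) = 25.77 mm
L_e = K·L = 1 × 6.95 m = 6.950 m = 6950.0 mm
λ = L_e / r_min = 6950.0 / 25.77 = 270

λ ≈ 270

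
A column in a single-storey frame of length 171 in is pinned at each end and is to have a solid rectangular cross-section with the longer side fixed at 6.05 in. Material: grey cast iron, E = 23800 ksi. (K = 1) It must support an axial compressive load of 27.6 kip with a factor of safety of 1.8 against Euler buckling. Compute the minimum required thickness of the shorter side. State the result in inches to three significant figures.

b ≈ 2.31 in

Required P_cr = n·P = 1.8 × 27.6 = 49.68 kip
L_e = K·L = 1 × 171 = 171.0 in
Required I = P_cr·L_e²/(π²E) = 4.968×10^4 × 171.0² / (π² × 2.38×10^7) = 6.184 in⁴
Rectangle, weak axis: I_min = h·b³/12 with h = 6.05 in fixed  ⇒  b = (12I/h)^(1/3) = 2.31 in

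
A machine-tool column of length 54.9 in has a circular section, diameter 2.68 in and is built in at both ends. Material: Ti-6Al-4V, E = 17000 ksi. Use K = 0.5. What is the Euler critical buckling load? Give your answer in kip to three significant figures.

I = πd⁴/64 = π×2.68⁴/64 = 2.532 in⁴
Effective length L_e = K·L = 0.5 × 54.9 = 27.45 in
P_cr = π²EI / L_e² = π² × 17000×10³ × 2.532 / 27.45² = 5.639×10^5 lb

P_cr ≈ 564 kip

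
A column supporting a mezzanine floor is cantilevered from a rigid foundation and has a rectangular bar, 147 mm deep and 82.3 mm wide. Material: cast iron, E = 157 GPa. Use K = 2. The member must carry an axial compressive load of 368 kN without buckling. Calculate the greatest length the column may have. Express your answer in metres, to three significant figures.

Buckling occurs about the weak axis: I_min = h·b³/12 with b = 82.3 mm (the shorter side).
I_min = 147×82.3³/12 = 6.829×10^6 mm⁴
I = 6.829×10^-6 m⁴
At the buckling limit P_cr = P = 3.680×10^5 N
From P_cr = π²EI/(K·L)²:  L = (1/K)·√(π²EI/P_cr) = (1/2)·√(π²×1.57×10^11×6.829×10^-6/3.680×10^5)
L = 2.68 m

L_max ≈ 2.68 m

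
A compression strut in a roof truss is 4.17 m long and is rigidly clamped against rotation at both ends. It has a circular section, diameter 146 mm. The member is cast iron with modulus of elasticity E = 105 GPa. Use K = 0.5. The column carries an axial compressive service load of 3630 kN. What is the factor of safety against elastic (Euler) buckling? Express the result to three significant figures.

I = πd⁴/64 = π×146⁴/64 = 2.230×10^7 mm⁴
I = 2.230×10^7 mm⁴ = 2.230×10^-5 m⁴
Effective length L_e = K·L = 0.5 × 4.17 = 2.085 m
P_cr = π²EI / L_e² = π² × 105×10⁹ × 2.230×10^-5 / 2.085² = 5.317×10^6 N
Factor of safety n = P_cr / P = 5316.9 / 3630 = 1.46

n ≈ 1.46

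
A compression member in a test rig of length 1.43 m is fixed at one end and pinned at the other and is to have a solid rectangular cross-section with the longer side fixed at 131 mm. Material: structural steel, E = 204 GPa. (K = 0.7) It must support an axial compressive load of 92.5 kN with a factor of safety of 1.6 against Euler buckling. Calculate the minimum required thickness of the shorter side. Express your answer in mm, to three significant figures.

Required P_cr = n·P = 1.6 × 92.5 = 148.0 kN
L_e = K·L = 0.7 × 1.43 = 1.001 m
Required I = P_cr·L_e²/(π²E) = 1.480×10^5 × 1.001² / (π² × 2.04×10^11) = 7.365×10^-8 m⁴
I_req = 7.365×10^4 mm⁴
Rectangle, weak axis: I_min = h·b³/12 with h = 131 mm fixed  ⇒  b = (12I/h)^(1/3) = 18.9 mm

b ≈ 18.9 mm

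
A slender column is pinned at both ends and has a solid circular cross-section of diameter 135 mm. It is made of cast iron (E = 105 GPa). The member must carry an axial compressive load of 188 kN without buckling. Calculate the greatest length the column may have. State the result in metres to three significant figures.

L_max ≈ 9.48 m

I = πd⁴/64 = π×135⁴/64 = 1.630×10^7 mm⁴
I = 1.630×10^-5 m⁴
At the buckling limit P_cr = P = 1.880×10^5 N
From P_cr = π²EI/(K·L)²:  L = (1/K)·√(π²EI/P_cr) = (1/1)·√(π²×1.05×10^11×1.630×10^-5/1.880×10^5)
L = 9.48 m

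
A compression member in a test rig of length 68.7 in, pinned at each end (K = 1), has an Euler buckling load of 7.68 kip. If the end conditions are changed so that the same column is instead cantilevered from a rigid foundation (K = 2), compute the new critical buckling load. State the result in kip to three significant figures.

P_cr ≈ 1.92 kip

P_cr ∝ 1/K², so P_cr,new = P_cr,old × (K_old/K_new)² = 7.68 × (1/2)²
= 7.68 × 0.2500 = 1.92 kip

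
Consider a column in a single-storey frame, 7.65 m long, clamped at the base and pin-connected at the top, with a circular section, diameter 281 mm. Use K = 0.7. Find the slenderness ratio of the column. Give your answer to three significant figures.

λ ≈ 76.2

For a solid circle r = d/4 = 281/4 = 70.25 mm
L_e = K·L = 0.7 × 7.65 m = 5.355 m = 5355.0 mm
λ = L_e / r_min = 5355.0 / 70.25 = 76.2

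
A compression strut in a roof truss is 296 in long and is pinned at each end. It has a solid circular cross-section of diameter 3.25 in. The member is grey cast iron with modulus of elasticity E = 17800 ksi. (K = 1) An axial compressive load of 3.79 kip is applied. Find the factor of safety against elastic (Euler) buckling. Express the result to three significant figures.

n ≈ 2.90

I = πd⁴/64 = π×3.25⁴/64 = 5.477 in⁴
Effective length L_e = K·L = 1 × 296 = 296.0 in
P_cr = π²EI / L_e² = π² × 17800×10³ × 5.477 / 296.0² = 1.098×10^4 lb
Factor of safety n = P_cr / P = 10.981 / 3.79 = 2.90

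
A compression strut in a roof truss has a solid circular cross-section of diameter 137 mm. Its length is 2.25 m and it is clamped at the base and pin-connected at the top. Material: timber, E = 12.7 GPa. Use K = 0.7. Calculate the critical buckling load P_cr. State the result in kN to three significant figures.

P_cr ≈ 874 kN

I = πd⁴/64 = π×137⁴/64 = 1.729×10^7 mm⁴
I = 1.729×10^7 mm⁴ = 1.729×10^-5 m⁴
Effective length L_e = K·L = 0.7 × 2.25 = 1.575 m
P_cr = π²EI / L_e² = π² × 12.7×10⁹ × 1.729×10^-5 / 1.575² = 8.738×10^5 N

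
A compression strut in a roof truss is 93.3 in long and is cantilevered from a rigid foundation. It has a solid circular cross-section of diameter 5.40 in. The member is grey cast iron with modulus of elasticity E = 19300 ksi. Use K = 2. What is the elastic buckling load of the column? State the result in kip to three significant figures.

P_cr ≈ 228 kip

I = πd⁴/64 = π×5.40⁴/64 = 41.74 in⁴
Effective length L_e = K·L = 2 × 93.3 = 186.6 in
P_cr = π²EI / L_e² = π² × 19300×10³ × 41.74 / 186.6² = 2.283×10^5 lb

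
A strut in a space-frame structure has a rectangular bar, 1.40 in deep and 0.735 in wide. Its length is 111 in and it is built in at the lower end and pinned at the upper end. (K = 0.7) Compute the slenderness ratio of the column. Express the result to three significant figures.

For a rectangle r_min = b/√12 = 0.735/√12 = 0.2122 in
L_e = K·L = 0.7 × 111 = 77.70 in
λ = L_e / r_min = 77.700 / 0.2122 = 366

λ ≈ 366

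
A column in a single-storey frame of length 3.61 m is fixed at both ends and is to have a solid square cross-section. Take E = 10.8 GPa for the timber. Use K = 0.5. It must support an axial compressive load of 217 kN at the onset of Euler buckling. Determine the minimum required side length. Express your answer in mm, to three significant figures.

L_e = K·L = 0.5 × 3.61 = 1.805 m
Required I = P_cr·L_e²/(π²E) = 2.170×10^5 × 1.805² / (π² × 1.08×10^10) = 6.633×10^-6 m⁴
I_req = 6.633×10^6 mm⁴
Solid square: I = a⁴/12  ⇒  a = (12I)^(1/4) = (12×6.633×10^6)^(1/4) = 94.5 mm

a ≈ 94.5 mm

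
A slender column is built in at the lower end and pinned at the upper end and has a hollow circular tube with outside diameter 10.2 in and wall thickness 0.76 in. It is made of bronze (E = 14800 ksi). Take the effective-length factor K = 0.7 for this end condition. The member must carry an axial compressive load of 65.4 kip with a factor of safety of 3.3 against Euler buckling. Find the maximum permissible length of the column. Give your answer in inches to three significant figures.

Inner diameter d_i = 10.2 − 2×0.76 = 8.680 in
I = π(d_o⁴ − d_i⁴)/64 = π(10.2⁴ − 8.680⁴)/64 = 252.7 in⁴
Required critical load P_cr = n·P = 3.3 × 65.4 = 215.8 kip = 2.158×10^5 lb
From P_cr = π²EI/(K·L)²:  L = (1/K)·√(π²EI/P_cr) = (1/0.7)·√(π²×1.48×10^7×252.7/2.158×10^5)
L = 591 in

L_max ≈ 591 in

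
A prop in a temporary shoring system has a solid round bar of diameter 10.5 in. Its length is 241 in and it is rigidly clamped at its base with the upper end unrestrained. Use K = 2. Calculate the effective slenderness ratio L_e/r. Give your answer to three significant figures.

For a solid circle r = d/4 = 10.5/4 = 2.625 in
L_e = K·L = 2 × 241 = 482.0 in
λ = L_e / r_min = 482.00 / 2.625 = 184

λ ≈ 184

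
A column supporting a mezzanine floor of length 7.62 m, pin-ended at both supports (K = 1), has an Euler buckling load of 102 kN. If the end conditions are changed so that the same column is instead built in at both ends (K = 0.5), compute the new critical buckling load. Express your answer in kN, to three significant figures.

P_cr ≈ 408 kN

P_cr ∝ 1/K², so P_cr,new = P_cr,old × (K_old/K_new)² = 102 × (1/0.5)²
= 102 × 4.000 = 408 kN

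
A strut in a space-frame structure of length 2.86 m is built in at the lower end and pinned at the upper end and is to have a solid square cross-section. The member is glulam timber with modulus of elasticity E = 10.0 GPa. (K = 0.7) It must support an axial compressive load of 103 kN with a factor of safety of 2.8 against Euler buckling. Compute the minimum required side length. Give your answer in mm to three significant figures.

Required P_cr = n·P = 2.8 × 103 = 288.4 kN
L_e = K·L = 0.7 × 2.86 = 2.002 m
Required I = P_cr·L_e²/(π²E) = 2.884×10^5 × 2.002² / (π² × 1.00×10^10) = 1.171×10^-5 m⁴
I_req = 1.171×10^7 mm⁴
Solid square: I = a⁴/12  ⇒  a = (12I)^(1/4) = (12×1.171×10^7)^(1/4) = 109 mm

a ≈ 109 mm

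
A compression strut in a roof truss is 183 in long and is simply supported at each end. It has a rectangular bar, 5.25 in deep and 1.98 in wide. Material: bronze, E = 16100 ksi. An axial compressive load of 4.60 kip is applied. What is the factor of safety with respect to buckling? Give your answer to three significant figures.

Buckling occurs about the weak axis: I_min = h·b³/12 with b = 1.98 in (the shorter side).
I_min = 5.25×1.98³/12 = 3.396 in⁴
Effective length L_e = K·L = 1 × 183 = 183.0 in
P_cr = π²EI / L_e² = π² × 16100×10³ × 3.396 / 183.0² = 1.611×10^4 lb
Factor of safety n = P_cr / P = 16.114 / 4.60 = 3.50

n ≈ 3.50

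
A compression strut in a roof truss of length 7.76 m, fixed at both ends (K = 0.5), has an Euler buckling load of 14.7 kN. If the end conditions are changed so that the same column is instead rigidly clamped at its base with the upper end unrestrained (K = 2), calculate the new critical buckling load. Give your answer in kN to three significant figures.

P_cr ≈ 0.919 kN

P_cr ∝ 1/K², so P_cr,new = P_cr,old × (K_old/K_new)² = 14.7 × (0.5/2)²
= 14.7 × 0.06250 = 0.919 kN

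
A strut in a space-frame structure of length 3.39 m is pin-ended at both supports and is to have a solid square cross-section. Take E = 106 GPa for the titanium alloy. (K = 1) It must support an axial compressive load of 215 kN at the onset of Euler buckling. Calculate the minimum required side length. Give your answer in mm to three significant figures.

L_e = K·L = 1 × 3.39 = 3.390 m
Required I = P_cr·L_e²/(π²E) = 2.150×10^5 × 3.390² / (π² × 1.06×10^11) = 2.362×10^-6 m⁴
I_req = 2.362×10^6 mm⁴
Solid square: I = a⁴/12  ⇒  a = (12I)^(1/4) = (12×2.362×10^6)^(1/4) = 73.0 mm

a ≈ 73.0 mm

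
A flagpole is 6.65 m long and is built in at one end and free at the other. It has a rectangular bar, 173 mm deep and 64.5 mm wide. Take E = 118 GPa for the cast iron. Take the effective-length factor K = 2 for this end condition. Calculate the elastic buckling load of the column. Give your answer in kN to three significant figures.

Buckling occurs about the weak axis: I_min = h·b³/12 with b = 64.5 mm (the shorter side).
I_min = 173×64.5³/12 = 3.869×10^6 mm⁴
I = 3.869×10^6 mm⁴ = 3.869×10^-6 m⁴
Effective length L_e = K·L = 2 × 6.65 = 13.30 m
P_cr = π²EI / L_e² = π² × 118×10⁹ × 3.869×10^-6 / 13.30² = 2.547×10^4 N

P_cr ≈ 25.5 kN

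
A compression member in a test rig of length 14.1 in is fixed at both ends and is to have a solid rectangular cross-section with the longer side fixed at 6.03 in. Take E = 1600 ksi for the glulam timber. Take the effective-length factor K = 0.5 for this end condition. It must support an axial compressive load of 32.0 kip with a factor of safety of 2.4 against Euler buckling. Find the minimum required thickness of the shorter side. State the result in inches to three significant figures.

Required P_cr = n·P = 2.4 × 32.0 = 76.80 kip
L_e = K·L = 0.5 × 14.1 = 7.050 in
Required I = P_cr·L_e²/(π²E) = 7.680×10^4 × 7.050² / (π² × 1.60×10^6) = 0.2417 in⁴
Rectangle, weak axis: I_min = h·b³/12 with h = 6.03 in fixed  ⇒  b = (12I/h)^(1/3) = 0.784 in

b ≈ 0.784 in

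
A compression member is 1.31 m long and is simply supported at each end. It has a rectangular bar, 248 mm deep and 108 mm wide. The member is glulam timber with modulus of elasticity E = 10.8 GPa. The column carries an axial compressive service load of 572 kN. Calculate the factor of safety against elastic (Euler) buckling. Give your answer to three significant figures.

Buckling occurs about the weak axis: I_min = h·b³/12 with b = 108 mm (the shorter side).
I_min = 248×108³/12 = 2.603×10^7 mm⁴
I = 2.603×10^7 mm⁴ = 2.603×10^-5 m⁴
Effective length L_e = K·L = 1 × 1.31 = 1.310 m
P_cr = π²EI / L_e² = π² × 10.8×10⁹ × 2.603×10^-5 / 1.310² = 1.617×10^6 N
Factor of safety n = P_cr / P = 1617.0 / 572 = 2.83

n ≈ 2.83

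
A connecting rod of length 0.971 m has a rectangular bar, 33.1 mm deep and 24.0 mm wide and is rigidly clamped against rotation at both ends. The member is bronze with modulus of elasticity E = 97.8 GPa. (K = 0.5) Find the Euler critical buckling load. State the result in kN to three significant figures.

P_cr ≈ 156 kN

Buckling occurs about the weak axis: I_min = h·b³/12 with b = 24.0 mm (the shorter side).
I_min = 33.1×24.0³/12 = 3.813×10^4 mm⁴
I = 3.813×10^4 mm⁴ = 3.813×10^-8 m⁴
Effective length L_e = K·L = 0.5 × 0.971 = 0.4855 m
P_cr = π²EI / L_e² = π² × 97.8×10⁹ × 3.813×10^-8 / 0.4855² = 1.561×10^5 N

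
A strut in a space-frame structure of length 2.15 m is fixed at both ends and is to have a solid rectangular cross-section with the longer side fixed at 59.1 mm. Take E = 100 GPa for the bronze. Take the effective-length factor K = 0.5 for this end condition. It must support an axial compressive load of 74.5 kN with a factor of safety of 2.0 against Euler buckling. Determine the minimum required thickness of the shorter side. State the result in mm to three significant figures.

Required P_cr = n·P = 2.0 × 74.5 = 149.0 kN
L_e = K·L = 0.5 × 2.15 = 1.075 m
Required I = P_cr·L_e²/(π²E) = 1.490×10^5 × 1.075² / (π² × 1.00×10^11) = 1.745×10^-7 m⁴
I_req = 1.745×10^5 mm⁴
Rectangle, weak axis: I_min = h·b³/12 with h = 59.1 mm fixed  ⇒  b = (12I/h)^(1/3) = 32.8 mm

b ≈ 32.8 mm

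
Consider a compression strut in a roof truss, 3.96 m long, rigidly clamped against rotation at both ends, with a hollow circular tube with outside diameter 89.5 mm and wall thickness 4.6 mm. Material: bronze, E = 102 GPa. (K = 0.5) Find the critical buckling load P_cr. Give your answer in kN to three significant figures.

P_cr ≈ 285 kN

Inner diameter d_i = 89.5 − 2×4.6 = 80.30 mm
I = π(d_o⁴ − d_i⁴)/64 = π(89.5⁴ − 80.30⁴)/64 = 1.109×10^6 mm⁴
I = 1.109×10^6 mm⁴ = 1.109×10^-6 m⁴
Effective length L_e = K·L = 0.5 × 3.96 = 1.980 m
P_cr = π²EI / L_e² = π² × 102×10⁹ × 1.109×10^-6 / 1.980² = 2.847×10^5 N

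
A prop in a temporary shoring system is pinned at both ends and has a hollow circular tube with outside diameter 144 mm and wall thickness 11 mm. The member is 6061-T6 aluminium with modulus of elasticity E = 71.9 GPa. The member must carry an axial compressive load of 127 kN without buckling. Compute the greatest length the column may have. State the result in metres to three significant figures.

L_max ≈ 7.56 m

Inner diameter d_i = 144 − 2×11 = 122.0 mm
I = π(d_o⁴ − d_i⁴)/64 = π(144⁴ − 122.0⁴)/64 = 1.023×10^7 mm⁴
I = 1.023×10^-5 m⁴
At the buckling limit P_cr = P = 1.270×10^5 N
From P_cr = π²EI/(K·L)²:  L = (1/K)·√(π²EI/P_cr) = (1/1)·√(π²×7.19×10^10×1.023×10^-5/1.270×10^5)
L = 7.56 m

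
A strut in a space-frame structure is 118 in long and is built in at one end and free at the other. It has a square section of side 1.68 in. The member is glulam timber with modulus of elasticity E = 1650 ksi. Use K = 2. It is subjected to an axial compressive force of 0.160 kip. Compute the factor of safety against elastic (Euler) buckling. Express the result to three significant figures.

n ≈ 1.21

I = a⁴/12 = 1.68⁴/12 = 0.6638 in⁴
Effective length L_e = K·L = 2 × 118 = 236.0 in
P_cr = π²EI / L_e² = π² × 1650×10³ × 0.6638 / 236.0² = 194.1 lb
Factor of safety n = P_cr / P = 0.19410 / 0.160 = 1.21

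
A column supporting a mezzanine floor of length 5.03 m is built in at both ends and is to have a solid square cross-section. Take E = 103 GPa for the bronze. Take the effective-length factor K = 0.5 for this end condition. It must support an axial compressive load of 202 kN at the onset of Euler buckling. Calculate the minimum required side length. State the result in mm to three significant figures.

a ≈ 62.3 mm

L_e = K·L = 0.5 × 5.03 = 2.515 m
Required I = P_cr·L_e²/(π²E) = 2.020×10^5 × 2.515² / (π² × 1.03×10^11) = 1.257×10^-6 m⁴
I_req = 1.257×10^6 mm⁴
Solid square: I = a⁴/12  ⇒  a = (12I)^(1/4) = (12×1.257×10^6)^(1/4) = 62.3 mm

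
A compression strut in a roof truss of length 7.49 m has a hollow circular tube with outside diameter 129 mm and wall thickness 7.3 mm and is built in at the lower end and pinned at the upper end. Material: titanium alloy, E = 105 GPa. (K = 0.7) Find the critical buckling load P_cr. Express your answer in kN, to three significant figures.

Inner diameter d_i = 129 − 2×7.3 = 114.4 mm
I = π(d_o⁴ − d_i⁴)/64 = π(129⁴ − 114.4⁴)/64 = 5.186×10^6 mm⁴
I = 5.186×10^6 mm⁴ = 5.186×10^-6 m⁴
Effective length L_e = K·L = 0.7 × 7.49 = 5.243 m
P_cr = π²EI / L_e² = π² × 105×10⁹ × 5.186×10^-6 / 5.243² = 1.955×10^5 N

P_cr ≈ 195 kN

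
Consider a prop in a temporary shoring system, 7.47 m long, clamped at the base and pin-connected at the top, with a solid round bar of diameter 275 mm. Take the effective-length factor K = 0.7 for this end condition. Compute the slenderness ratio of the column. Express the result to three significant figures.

λ ≈ 76.1

I = πd⁴/64 = π×275⁴/64 = 2.807×10^8 mm⁴
A = 5.940×10^4 mm²;  r_min = √(I/A) = √(2.807×10^8/5.940×10^4) = 68.75 mm
L_e = K·L = 0.7 × 7.47 m = 5.229 m = 5229.0 mm
λ = L_e / r_min = 5229.0 / 68.75 = 76.1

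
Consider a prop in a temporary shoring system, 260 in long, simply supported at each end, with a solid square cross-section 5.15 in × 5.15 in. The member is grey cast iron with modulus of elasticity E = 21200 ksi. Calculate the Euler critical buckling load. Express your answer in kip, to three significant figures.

P_cr ≈ 181 kip

I = a⁴/12 = 5.15⁴/12 = 58.62 in⁴
Effective length L_e = K·L = 1 × 260 = 260.0 in
P_cr = π²EI / L_e² = π² × 21200×10³ × 58.62 / 260.0² = 1.814×10^5 lb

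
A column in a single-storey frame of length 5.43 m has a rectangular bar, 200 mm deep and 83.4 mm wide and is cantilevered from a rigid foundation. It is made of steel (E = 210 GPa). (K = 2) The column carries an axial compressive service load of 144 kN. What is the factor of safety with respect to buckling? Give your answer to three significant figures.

n ≈ 1.18

Buckling occurs about the weak axis: I_min = h·b³/12 with b = 83.4 mm (the shorter side).
I_min = 200×83.4³/12 = 9.668×10^6 mm⁴
I = 9.668×10^6 mm⁴ = 9.668×10^-6 m⁴
Effective length L_e = K·L = 2 × 5.43 = 10.86 m
P_cr = π²EI / L_e² = π² × 210×10⁹ × 9.668×10^-6 / 10.86² = 1.699×10^5 N
Factor of safety n = P_cr / P = 169.91 / 144 = 1.18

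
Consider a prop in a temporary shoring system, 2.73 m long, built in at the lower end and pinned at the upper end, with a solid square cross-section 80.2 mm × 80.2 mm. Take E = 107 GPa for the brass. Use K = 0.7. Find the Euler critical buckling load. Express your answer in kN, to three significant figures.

P_cr ≈ 997 kN

I = a⁴/12 = 80.2⁴/12 = 3.448×10^6 mm⁴
I = 3.448×10^6 mm⁴ = 3.448×10^-6 m⁴
Effective length L_e = K·L = 0.7 × 2.73 = 1.911 m
P_cr = π²EI / L_e² = π² × 107×10⁹ × 3.448×10^-6 / 1.911² = 9.970×10^5 N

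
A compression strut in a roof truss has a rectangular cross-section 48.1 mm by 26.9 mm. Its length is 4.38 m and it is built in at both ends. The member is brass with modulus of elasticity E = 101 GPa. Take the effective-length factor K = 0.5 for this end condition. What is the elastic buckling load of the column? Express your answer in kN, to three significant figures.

Buckling occurs about the weak axis: I_min = h·b³/12 with b = 26.9 mm (the shorter side).
I_min = 48.1×26.9³/12 = 7.802×10^4 mm⁴
I = 7.802×10^4 mm⁴ = 7.802×10^-8 m⁴
Effective length L_e = K·L = 0.5 × 4.38 = 2.190 m
P_cr = π²EI / L_e² = π² × 101×10⁹ × 7.802×10^-8 / 2.190² = 1.622×10^4 N

P_cr ≈ 16.2 kN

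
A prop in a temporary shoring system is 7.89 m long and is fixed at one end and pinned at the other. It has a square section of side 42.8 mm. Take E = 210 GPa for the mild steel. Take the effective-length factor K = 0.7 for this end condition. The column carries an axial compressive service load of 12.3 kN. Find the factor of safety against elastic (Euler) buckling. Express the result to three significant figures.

n ≈ 1.54

I = a⁴/12 = 42.8⁴/12 = 2.796×10^5 mm⁴
I = 2.796×10^5 mm⁴ = 2.796×10^-7 m⁴
Effective length L_e = K·L = 0.7 × 7.89 = 5.523 m
P_cr = π²EI / L_e² = π² × 210×10⁹ × 2.796×10^-7 / 5.523² = 1.900×10^4 N
Factor of safety n = P_cr / P = 19.000 / 12.3 = 1.54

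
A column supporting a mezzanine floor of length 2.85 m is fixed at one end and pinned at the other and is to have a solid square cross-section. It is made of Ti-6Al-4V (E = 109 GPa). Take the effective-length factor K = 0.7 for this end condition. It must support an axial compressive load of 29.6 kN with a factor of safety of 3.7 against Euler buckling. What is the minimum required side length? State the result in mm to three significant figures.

Required P_cr = n·P = 3.7 × 29.6 = 109.5 kN
L_e = K·L = 0.7 × 2.85 = 1.995 m
Required I = P_cr·L_e²/(π²E) = 1.095×10^5 × 1.995² / (π² × 1.09×10^11) = 4.052×10^-7 m⁴
I_req = 4.052×10^5 mm⁴
Solid square: I = a⁴/12  ⇒  a = (12I)^(1/4) = (12×4.052×10^5)^(1/4) = 47.0 mm

a ≈ 47.0 mm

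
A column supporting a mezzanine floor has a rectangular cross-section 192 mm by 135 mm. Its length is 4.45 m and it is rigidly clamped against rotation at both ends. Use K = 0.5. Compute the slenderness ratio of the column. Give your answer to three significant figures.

λ ≈ 57.1

For a rectangle r_min = b/√12 = 135/√12 = 38.97 mm
L_e = K·L = 0.5 × 4.45 m = 2.225 m = 2225.0 mm
λ = L_e / r_min = 2225.0 / 38.97 = 57.1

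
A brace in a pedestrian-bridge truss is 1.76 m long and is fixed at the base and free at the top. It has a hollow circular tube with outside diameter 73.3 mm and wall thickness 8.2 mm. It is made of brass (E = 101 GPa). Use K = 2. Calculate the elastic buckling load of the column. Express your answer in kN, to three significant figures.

P_cr ≈ 72.6 kN

Inner diameter d_i = 73.3 − 2×8.2 = 56.90 mm
I = π(d_o⁴ − d_i⁴)/64 = π(73.3⁴ − 56.90⁴)/64 = 9.025×10^5 mm⁴
I = 9.025×10^5 mm⁴ = 9.025×10^-7 m⁴
Effective length L_e = K·L = 2 × 1.76 = 3.520 m
P_cr = π²EI / L_e² = π² × 101×10⁹ × 9.025×10^-7 / 3.520² = 7.261×10^4 N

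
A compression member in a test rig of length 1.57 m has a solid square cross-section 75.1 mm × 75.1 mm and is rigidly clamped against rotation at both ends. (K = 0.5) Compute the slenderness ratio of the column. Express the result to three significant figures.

For a square r = a/√12 = 75.1/√12 = 21.68 mm
L_e = K·L = 0.5 × 1.57 m = 0.7850 m = 785.00 mm
λ = L_e / r_min = 785.00 / 21.68 = 36.2

λ ≈ 36.2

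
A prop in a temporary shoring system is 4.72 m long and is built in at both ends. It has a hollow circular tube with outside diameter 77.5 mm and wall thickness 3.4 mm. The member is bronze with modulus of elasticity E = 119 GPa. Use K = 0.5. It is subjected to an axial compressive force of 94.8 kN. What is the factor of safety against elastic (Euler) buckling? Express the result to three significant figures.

Inner diameter d_i = 77.5 − 2×3.4 = 70.70 mm
I = π(d_o⁴ − d_i⁴)/64 = π(77.5⁴ − 70.70⁴)/64 = 5.444×10^5 mm⁴
I = 5.444×10^5 mm⁴ = 5.444×10^-7 m⁴
Effective length L_e = K·L = 0.5 × 4.72 = 2.360 m
P_cr = π²EI / L_e² = π² × 119×10⁹ × 5.444×10^-7 / 2.360² = 1.148×10^5 N
Factor of safety n = P_cr / P = 114.80 / 94.8 = 1.21

n ≈ 1.21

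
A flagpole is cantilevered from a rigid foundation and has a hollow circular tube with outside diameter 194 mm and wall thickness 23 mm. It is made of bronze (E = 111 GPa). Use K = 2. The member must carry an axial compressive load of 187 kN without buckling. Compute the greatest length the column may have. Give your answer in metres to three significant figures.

L_max ≈ 8.21 m

Inner diameter d_i = 194 − 2×23 = 148.0 mm
I = π(d_o⁴ − d_i⁴)/64 = π(194⁴ − 148.0⁴)/64 = 4.598×10^7 mm⁴
I = 4.598×10^-5 m⁴
At the buckling limit P_cr = P = 1.870×10^5 N
From P_cr = π²EI/(K·L)²:  L = (1/K)·√(π²EI/P_cr) = (1/2)·√(π²×1.11×10^11×4.598×10^-5/1.870×10^5)
L = 8.21 m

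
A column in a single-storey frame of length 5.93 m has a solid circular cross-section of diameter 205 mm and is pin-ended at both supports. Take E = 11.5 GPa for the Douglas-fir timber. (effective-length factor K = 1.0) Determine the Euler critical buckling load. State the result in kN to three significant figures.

P_cr ≈ 280 kN

I = πd⁴/64 = π×205⁴/64 = 8.669×10^7 mm⁴
I = 8.669×10^7 mm⁴ = 8.669×10^-5 m⁴
Effective length L_e = K·L = 1 × 5.93 = 5.930 m
P_cr = π²EI / L_e² = π² × 11.5×10⁹ × 8.669×10^-5 / 5.930² = 2.798×10^5 N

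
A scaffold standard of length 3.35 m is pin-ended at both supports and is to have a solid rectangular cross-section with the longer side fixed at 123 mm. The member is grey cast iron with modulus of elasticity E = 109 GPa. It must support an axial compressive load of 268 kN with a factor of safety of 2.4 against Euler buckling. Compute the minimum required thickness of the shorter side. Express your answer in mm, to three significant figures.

b ≈ 86.8 mm

Required P_cr = n·P = 2.4 × 268 = 643.2 kN
L_e = K·L = 1 × 3.35 = 3.350 m
Required I = P_cr·L_e²/(π²E) = 6.432×10^5 × 3.350² / (π² × 1.09×10^11) = 6.710×10^-6 m⁴
I_req = 6.710×10^6 mm⁴
Rectangle, weak axis: I_min = h·b³/12 with h = 123 mm fixed  ⇒  b = (12I/h)^(1/3) = 86.8 mm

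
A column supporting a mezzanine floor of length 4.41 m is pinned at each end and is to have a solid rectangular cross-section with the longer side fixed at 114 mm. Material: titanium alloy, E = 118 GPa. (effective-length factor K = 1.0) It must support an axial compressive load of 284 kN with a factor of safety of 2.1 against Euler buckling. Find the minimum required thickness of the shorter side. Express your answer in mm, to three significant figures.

b ≈ 102 mm

Required P_cr = n·P = 2.1 × 284 = 596.4 kN
L_e = K·L = 1 × 4.41 = 4.410 m
Required I = P_cr·L_e²/(π²E) = 5.964×10^5 × 4.410² / (π² × 1.18×10^11) = 9.959×10^-6 m⁴
I_req = 9.959×10^6 mm⁴
Rectangle, weak axis: I_min = h·b³/12 with h = 114 mm fixed  ⇒  b = (12I/h)^(1/3) = 102 mm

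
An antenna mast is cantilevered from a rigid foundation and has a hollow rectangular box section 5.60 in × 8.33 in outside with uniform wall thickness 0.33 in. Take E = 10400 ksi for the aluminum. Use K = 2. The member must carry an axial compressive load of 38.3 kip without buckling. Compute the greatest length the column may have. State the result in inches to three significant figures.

Inner dimensions: h_i = 8.33 − 2×0.33 = 7.670 in, b_i = 5.60 − 2×0.33 = 4.940 in
Weak-axis I_min = (h_o·b_o³ − h_i·b_i³)/12 with b_o = 5.60, b_i = 4.940 in (shorter outer/inner sides).
I_min = (8.33×5.60³ − 7.670×4.940³)/12 = 44.85 in⁴
At the buckling limit P_cr = P = 3.830×10^4 lb
From P_cr = π²EI/(K·L)²:  L = (1/K)·√(π²EI/P_cr) = (1/2)·√(π²×1.04×10^7×44.85/3.830×10^4)
L = 173 in

L_max ≈ 173 in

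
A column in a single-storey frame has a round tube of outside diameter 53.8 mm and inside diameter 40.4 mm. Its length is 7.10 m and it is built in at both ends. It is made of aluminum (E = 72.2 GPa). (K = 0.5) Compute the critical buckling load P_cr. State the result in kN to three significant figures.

d_o = 53.8 mm, d_i = 40.4 mm
I = π(d_o⁴ − d_i⁴)/64 = π(53.8⁴ − 40.40⁴)/64 = 2.805×10^5 mm⁴
I = 2.805×10^5 mm⁴ = 2.805×10^-7 m⁴
Effective length L_e = K·L = 0.5 × 7.10 = 3.550 m
P_cr = π²EI / L_e² = π² × 72.2×10⁹ × 2.805×10^-7 / 3.550² = 1.586×10^4 N

P_cr ≈ 15.9 kN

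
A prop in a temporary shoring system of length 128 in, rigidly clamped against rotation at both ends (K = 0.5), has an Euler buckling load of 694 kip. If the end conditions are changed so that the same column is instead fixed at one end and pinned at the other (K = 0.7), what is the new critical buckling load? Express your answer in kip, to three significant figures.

P_cr ≈ 354 kip

P_cr ∝ 1/K², so P_cr,new = P_cr,old × (K_old/K_new)² = 694 × (0.5/0.7)²
= 694 × 0.5102 = 354 kip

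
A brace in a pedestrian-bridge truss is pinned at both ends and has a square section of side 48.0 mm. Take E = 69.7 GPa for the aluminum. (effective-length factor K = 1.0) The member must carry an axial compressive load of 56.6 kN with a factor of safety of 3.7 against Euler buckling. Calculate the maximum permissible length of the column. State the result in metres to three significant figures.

I = a⁴/12 = 48.0⁴/12 = 4.424×10^5 mm⁴
I = 4.424×10^-7 m⁴
Required critical load P_cr = n·P = 3.7 × 56.6 = 209.4 kN = 2.094×10^5 N
From P_cr = π²EI/(K·L)²:  L = (1/K)·√(π²EI/P_cr) = (1/1)·√(π²×6.97×10^10×4.424×10^-7/2.094×10^5)
L = 1.21 m

L_max ≈ 1.21 m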